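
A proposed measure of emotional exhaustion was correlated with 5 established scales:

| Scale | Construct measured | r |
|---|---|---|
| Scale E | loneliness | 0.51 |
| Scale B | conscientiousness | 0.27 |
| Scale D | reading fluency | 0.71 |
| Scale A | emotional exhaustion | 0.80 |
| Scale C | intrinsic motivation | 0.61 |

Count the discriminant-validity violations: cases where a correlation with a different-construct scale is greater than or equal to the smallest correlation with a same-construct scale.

Convergent (same construct = emotional exhaustion): Scale A.
Smallest convergent = 0.80. Discriminant values: 0.51, 0.27, 0.71, 0.61; count ≥ 0.80 → 0.

0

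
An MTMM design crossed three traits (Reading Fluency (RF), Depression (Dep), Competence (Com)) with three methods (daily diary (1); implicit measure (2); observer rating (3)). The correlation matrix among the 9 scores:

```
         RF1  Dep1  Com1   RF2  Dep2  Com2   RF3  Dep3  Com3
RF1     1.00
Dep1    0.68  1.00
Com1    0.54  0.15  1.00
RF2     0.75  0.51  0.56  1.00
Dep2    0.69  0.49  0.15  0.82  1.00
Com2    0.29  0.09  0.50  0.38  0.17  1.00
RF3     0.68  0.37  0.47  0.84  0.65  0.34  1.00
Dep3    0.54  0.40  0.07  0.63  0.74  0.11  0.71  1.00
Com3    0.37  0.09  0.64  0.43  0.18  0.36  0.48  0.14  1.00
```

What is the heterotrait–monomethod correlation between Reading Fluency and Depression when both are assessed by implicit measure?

Different traits, same method: r(RF2, Dep2) = 0.82.

0.82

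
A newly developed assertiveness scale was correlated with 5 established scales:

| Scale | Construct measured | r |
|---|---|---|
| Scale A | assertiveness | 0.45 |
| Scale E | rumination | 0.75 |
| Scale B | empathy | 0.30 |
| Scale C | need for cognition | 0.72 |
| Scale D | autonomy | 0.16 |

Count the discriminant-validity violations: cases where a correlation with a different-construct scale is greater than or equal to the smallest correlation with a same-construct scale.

Convergent (same construct = assertiveness): Scale A.
Smallest convergent = 0.45. Discriminant values: 0.75, 0.30, 0.72, 0.16; count ≥ 0.45 → 2.

2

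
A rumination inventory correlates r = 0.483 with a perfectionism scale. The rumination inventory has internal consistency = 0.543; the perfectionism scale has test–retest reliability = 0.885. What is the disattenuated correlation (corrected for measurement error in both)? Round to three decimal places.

r_true = r_obs / √(r_xx · r_yy) = 0.483 / √(0.543 × 0.885) = 0.483 / √0.480555 = 0.483 / 0.6932 ≈ 0.697.

0.697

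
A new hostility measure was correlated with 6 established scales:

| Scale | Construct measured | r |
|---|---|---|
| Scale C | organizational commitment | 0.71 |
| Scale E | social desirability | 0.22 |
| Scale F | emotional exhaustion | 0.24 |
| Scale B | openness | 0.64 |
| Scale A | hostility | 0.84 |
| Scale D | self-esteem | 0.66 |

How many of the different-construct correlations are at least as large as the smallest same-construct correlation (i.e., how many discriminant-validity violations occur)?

Convergent (same construct = hostility): Scale A.
Smallest convergent = 0.84. Discriminant values: 0.71, 0.22, 0.24, 0.64, 0.66; count ≥ 0.84 → 0.

0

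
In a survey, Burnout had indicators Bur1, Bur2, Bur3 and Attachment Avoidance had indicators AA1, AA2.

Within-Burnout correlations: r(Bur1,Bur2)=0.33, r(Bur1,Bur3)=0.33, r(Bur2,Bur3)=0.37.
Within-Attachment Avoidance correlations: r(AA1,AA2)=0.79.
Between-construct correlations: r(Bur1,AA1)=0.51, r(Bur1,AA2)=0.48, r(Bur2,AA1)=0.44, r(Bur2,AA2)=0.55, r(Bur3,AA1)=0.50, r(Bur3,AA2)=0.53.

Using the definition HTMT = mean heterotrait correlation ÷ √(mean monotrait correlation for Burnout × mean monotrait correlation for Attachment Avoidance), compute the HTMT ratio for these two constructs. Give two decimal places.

Between-construct mean = 3.01/6 = 0.5017.
Mean within-Bur = 1.03/3 = 0.3433; mean within-AA = 0.79/1 = 0.7900.
Geometric mean = √(0.3433 × 0.7900) = 0.5208.
HTMT = 0.5017 / 0.5208 = 0.96.

0.96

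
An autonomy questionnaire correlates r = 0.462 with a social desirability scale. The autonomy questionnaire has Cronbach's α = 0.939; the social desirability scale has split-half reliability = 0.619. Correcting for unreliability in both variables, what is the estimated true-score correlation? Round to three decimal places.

0.606

r_true = r_obs / √(r_xx · r_yy) = 0.462 / √(0.939 × 0.619) = 0.462 / √0.581241 = 0.462 / 0.7624 ≈ 0.606.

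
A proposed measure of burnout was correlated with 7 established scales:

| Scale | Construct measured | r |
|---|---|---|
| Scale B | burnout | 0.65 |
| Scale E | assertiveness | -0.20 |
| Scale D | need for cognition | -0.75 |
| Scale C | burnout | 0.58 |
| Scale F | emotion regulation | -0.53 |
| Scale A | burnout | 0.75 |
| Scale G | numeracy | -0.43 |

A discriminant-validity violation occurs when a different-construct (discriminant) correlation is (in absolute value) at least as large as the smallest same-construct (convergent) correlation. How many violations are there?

Convergent (same construct = burnout): Scale B, Scale C, Scale A.
Smallest convergent = 0.58. Discriminant |r|: 0.20, 0.75, 0.53, 0.43; count ≥ 0.58 → 1.

1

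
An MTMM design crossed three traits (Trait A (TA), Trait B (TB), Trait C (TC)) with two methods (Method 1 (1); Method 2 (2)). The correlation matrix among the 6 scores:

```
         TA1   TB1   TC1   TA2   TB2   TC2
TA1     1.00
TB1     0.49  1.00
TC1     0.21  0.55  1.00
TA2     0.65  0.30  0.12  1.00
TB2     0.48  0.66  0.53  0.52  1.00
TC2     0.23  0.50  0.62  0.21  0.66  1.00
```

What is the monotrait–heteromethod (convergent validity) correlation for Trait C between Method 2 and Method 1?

Same trait (TC), different methods: r(TC2, TC1) = 0.62.

0.62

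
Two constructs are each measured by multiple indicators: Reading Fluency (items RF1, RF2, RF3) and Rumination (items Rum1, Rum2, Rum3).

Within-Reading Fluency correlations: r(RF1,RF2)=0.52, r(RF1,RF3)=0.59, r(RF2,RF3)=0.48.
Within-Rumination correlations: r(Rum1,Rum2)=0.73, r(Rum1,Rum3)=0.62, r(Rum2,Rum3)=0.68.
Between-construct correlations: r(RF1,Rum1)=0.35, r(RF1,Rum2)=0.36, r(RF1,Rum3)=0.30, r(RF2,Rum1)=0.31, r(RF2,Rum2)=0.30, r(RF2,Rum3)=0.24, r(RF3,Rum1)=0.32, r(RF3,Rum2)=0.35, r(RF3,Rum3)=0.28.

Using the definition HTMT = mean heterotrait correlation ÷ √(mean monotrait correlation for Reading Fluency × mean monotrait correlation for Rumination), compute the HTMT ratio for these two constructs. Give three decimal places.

0.521

Mean heterotrait r = 2.81/9 = 0.3122.
Mean within-RF = 1.59/3 = 0.5300; mean within-Rum = 2.03/3 = 0.6767.
Geometric mean = √(0.5300 × 0.6767) = 0.5989.
HTMT = 0.3122 / 0.5989 = 0.521.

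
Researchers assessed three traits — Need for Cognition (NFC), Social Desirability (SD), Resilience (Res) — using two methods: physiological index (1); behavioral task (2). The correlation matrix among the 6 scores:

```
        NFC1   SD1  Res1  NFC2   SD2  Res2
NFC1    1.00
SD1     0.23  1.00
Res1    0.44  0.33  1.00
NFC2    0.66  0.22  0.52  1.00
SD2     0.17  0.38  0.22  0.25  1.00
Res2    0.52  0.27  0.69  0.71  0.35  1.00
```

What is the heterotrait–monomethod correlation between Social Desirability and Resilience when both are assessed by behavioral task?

Different traits, same method: r(SD2, Res2) = 0.35.

0.35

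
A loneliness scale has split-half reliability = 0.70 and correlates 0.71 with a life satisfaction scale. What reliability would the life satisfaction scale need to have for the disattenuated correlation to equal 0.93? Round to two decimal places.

0.83

r_true = r_obs / √(r_xx · r_yy) ⇒ 0.93 = 0.71 / √(0.70 · r_yy).
√(0.70 · r_yy) = 0.71 / 0.93 = 0.7634; 0.70 · r_yy = 0.5828; r_yy = 0.5828 / 0.70 ≈ 0.83.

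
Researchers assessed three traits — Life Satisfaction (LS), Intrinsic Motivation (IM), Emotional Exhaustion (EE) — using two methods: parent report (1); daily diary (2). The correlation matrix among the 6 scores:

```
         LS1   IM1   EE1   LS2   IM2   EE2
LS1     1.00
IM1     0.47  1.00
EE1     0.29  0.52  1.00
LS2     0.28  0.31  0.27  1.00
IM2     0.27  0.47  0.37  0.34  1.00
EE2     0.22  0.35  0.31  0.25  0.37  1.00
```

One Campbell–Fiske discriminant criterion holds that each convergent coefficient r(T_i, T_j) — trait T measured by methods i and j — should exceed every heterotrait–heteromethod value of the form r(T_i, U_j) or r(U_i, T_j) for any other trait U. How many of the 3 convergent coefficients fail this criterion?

Each convergent coefficient versus the relevant comparison correlations:
LS (methods 1·2): 0.28 vs {0.27, 0.31, 0.22, 0.27} → fail.
IM (methods 1·2): 0.47 vs {0.31, 0.27, 0.35, 0.37} → pass.
EE (methods 1·2): 0.31 vs {0.27, 0.22, 0.37, 0.35} → fail.
2 of 3 fail.

2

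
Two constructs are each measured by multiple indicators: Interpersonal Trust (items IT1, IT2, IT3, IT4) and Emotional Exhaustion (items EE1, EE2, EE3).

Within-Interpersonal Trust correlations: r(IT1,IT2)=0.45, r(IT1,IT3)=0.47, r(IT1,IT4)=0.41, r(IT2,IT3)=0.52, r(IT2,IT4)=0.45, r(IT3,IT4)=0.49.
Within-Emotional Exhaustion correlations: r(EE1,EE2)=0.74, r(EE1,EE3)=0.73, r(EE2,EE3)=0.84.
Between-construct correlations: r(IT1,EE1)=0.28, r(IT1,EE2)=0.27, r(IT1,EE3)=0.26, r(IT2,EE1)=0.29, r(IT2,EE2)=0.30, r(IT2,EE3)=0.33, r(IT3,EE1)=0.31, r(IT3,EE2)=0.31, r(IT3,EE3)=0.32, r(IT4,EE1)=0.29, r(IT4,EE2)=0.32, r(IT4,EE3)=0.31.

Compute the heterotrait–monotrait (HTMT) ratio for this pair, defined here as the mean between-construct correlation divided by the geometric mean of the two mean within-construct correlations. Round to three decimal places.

Between-construct mean = 3.59/12 = 0.2992.
Mean within-IT = 2.79/6 = 0.4650; mean within-EE = 2.31/3 = 0.7700.
Geometric mean = √(0.4650 × 0.7700) = 0.5984.
HTMT = 0.2992 / 0.5984 = 0.500.

0.500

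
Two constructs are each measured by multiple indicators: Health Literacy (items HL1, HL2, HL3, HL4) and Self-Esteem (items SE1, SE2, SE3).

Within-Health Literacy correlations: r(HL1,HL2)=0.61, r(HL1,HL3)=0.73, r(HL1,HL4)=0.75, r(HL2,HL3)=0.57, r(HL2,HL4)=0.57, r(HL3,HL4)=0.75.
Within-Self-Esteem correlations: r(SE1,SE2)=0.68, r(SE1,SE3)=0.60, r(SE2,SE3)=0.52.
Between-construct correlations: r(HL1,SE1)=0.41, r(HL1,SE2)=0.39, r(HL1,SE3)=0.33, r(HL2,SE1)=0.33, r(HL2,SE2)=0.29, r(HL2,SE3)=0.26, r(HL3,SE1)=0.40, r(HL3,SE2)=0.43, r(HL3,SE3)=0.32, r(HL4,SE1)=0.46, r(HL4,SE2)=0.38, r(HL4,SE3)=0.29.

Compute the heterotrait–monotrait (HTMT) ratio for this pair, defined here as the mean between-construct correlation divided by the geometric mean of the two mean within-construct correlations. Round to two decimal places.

0.57

Between-construct mean = 4.29/12 = 0.3575.
Mean within-HL = 3.98/6 = 0.6633; mean within-SE = 1.80/3 = 0.6000.
Geometric mean = √(0.6633 × 0.6000) = 0.6309.
HTMT = 0.3575 / 0.6309 = 0.57.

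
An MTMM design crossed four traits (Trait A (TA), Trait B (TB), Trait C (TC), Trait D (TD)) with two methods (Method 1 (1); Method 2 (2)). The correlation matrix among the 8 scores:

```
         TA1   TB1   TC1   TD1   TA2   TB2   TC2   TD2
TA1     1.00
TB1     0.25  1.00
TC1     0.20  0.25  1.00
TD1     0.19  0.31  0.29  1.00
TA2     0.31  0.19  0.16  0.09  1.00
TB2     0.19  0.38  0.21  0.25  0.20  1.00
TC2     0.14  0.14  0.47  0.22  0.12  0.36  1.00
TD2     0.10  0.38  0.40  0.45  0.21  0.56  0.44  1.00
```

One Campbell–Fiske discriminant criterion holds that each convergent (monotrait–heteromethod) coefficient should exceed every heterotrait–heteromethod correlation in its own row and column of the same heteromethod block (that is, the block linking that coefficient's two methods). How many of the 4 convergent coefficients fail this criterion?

Checking each validity diagonal entry against its comparison values:
TA (methods 1·2): 0.31 vs {0.19, 0.19, 0.14, 0.16, 0.10, 0.09} → pass.
TB (methods 1·2): 0.38 vs {0.19, 0.19, 0.14, 0.21, 0.38, 0.25} → fail.
TC (methods 1·2): 0.47 vs {0.16, 0.14, 0.21, 0.14, 0.40, 0.22} → pass.
TD (methods 1·2): 0.45 vs {0.09, 0.10, 0.25, 0.38, 0.22, 0.40} → pass.
1 of 4 fail.

1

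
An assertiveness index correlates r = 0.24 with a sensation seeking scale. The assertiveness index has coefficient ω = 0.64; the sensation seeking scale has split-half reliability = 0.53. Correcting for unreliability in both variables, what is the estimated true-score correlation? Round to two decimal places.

0.41

r_true = r_obs / √(r_xx · r_yy) = 0.24 / √(0.64 × 0.53) = 0.24 / √0.3392 = 0.24 / 0.5824 ≈ 0.41.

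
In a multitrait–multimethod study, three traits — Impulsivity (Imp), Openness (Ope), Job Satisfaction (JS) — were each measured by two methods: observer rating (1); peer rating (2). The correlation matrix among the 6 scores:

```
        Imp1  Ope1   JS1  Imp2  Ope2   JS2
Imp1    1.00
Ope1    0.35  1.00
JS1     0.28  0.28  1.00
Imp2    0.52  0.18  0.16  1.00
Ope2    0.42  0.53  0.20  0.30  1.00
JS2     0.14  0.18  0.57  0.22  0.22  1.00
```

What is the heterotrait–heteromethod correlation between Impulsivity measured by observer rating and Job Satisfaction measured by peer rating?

0.14

Different traits and methods: r(Imp1, JS2) = 0.14.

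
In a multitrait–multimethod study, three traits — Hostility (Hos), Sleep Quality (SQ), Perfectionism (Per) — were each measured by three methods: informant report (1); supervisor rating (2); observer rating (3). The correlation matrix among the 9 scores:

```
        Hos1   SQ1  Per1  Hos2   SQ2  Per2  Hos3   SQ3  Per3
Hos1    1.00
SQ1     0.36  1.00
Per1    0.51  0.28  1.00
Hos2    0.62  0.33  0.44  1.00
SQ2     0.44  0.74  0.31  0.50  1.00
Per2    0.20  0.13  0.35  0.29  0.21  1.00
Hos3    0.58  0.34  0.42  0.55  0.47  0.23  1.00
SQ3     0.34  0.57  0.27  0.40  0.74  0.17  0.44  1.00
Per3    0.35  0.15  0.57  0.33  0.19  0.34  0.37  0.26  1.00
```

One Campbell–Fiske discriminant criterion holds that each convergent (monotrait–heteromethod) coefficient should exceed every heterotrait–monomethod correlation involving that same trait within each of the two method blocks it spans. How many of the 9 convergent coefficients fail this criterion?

2

Each convergent coefficient versus the relevant comparison correlations:
Hos (methods 1·2): 0.62 vs {0.36, 0.50, 0.51, 0.29} → pass.
Hos (methods 1·3): 0.58 vs {0.36, 0.44, 0.51, 0.37} → pass.
Hos (methods 2·3): 0.55 vs {0.50, 0.44, 0.29, 0.37} → pass.
SQ (methods 1·2): 0.74 vs {0.36, 0.50, 0.28, 0.21} → pass.
SQ (methods 1·3): 0.57 vs {0.36, 0.44, 0.28, 0.26} → pass.
SQ (methods 2·3): 0.74 vs {0.50, 0.44, 0.21, 0.26} → pass.
Per (methods 1·2): 0.35 vs {0.51, 0.29, 0.28, 0.21} → fail.
Per (methods 1·3): 0.57 vs {0.51, 0.37, 0.28, 0.26} → pass.
Per (methods 2·3): 0.34 vs {0.29, 0.37, 0.21, 0.26} → fail.
2 of 9 fail.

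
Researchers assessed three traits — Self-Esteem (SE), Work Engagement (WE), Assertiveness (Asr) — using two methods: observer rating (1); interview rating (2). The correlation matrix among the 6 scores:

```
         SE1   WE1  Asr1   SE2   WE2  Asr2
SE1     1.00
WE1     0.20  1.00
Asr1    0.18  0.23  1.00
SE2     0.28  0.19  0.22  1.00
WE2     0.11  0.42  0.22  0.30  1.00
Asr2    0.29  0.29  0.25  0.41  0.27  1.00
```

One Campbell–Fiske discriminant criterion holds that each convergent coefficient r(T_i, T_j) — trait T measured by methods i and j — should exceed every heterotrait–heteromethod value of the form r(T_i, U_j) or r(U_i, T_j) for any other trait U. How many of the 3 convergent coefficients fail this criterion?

Each convergent coefficient versus the relevant comparison correlations:
SE (methods 1·2): 0.28 vs {0.11, 0.19, 0.29, 0.22} → fail.
WE (methods 1·2): 0.42 vs {0.19, 0.11, 0.29, 0.22} → pass.
Asr (methods 1·2): 0.25 vs {0.22, 0.29, 0.22, 0.29} → fail.
2 of 3 fail.

2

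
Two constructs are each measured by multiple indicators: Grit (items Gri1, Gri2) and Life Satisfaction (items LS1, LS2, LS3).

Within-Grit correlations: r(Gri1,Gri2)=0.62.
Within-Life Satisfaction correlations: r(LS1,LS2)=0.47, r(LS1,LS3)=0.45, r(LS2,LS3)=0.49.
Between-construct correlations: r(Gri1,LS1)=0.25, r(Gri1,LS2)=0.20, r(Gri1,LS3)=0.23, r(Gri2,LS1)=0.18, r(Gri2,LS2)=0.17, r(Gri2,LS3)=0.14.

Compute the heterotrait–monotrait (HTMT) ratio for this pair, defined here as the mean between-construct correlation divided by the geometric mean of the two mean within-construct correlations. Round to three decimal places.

Between-construct mean = 1.17/6 = 0.1950.
Mean within-Gri = 0.62/1 = 0.6200; mean within-LS = 1.41/3 = 0.4700.
Geometric mean = √(0.6200 × 0.4700) = 0.5398.
HTMT = 0.1950 / 0.5398 = 0.361.

0.361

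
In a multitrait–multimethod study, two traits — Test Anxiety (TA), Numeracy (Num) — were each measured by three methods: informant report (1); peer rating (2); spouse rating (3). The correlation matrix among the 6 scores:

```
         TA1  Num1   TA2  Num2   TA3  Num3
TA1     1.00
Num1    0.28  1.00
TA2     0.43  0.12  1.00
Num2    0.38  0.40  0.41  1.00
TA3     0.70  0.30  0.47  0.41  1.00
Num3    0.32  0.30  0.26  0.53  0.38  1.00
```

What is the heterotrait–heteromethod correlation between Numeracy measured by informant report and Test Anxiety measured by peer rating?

0.12

Different traits and methods: r(Num1, TA2) = 0.12.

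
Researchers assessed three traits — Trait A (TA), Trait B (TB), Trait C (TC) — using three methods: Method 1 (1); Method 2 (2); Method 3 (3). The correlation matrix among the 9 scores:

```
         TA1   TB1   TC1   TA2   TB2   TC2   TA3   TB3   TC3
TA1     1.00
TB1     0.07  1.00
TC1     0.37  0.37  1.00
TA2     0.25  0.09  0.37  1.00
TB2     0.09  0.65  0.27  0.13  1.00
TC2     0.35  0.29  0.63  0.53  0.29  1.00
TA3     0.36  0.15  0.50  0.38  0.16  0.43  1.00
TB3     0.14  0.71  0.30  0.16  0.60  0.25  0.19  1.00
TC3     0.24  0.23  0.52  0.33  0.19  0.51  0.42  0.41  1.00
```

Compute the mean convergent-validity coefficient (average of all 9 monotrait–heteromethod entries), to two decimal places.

Convergent values: 0.25, 0.36, 0.38, 0.65, 0.71, 0.60, 0.63, 0.52, 0.51; mean = 4.61/9 = 0.51.

0.51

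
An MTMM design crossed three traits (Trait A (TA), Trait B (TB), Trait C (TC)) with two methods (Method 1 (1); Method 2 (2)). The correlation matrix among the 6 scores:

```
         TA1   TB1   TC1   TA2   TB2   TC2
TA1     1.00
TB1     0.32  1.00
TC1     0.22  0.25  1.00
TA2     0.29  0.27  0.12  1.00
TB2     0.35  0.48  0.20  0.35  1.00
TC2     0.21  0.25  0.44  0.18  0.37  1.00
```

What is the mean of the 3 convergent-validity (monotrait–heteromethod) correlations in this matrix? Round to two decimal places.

0.40

Convergent values: 0.29, 0.48, 0.44; mean = 1.21/3 = 0.40.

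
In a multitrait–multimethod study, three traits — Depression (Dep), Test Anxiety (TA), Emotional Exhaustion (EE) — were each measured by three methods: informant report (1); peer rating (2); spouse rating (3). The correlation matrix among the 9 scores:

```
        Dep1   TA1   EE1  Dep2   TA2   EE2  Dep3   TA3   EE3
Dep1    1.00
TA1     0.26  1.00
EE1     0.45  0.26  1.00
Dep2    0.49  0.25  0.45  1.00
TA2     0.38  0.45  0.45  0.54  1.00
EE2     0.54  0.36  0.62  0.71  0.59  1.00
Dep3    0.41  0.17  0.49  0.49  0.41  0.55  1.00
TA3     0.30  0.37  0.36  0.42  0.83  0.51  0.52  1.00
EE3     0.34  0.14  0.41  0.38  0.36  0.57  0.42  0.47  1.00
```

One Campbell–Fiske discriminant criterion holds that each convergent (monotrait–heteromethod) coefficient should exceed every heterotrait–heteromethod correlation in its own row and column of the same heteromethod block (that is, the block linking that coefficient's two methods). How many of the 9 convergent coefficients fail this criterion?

Checking each validity diagonal entry against its comparison values:
Dep (methods 1·2): 0.49 vs {0.38, 0.25, 0.54, 0.45} → fail.
Dep (methods 1·3): 0.41 vs {0.30, 0.17, 0.34, 0.49} → fail.
Dep (methods 2·3): 0.49 vs {0.42, 0.41, 0.38, 0.55} → fail.
TA (methods 1·2): 0.45 vs {0.25, 0.38, 0.36, 0.45} → fail.
TA (methods 1·3): 0.37 vs {0.17, 0.30, 0.14, 0.36} → pass.
TA (methods 2·3): 0.83 vs {0.41, 0.42, 0.36, 0.51} → pass.
EE (methods 1·2): 0.62 vs {0.45, 0.54, 0.45, 0.36} → pass.
EE (methods 1·3): 0.41 vs {0.49, 0.34, 0.36, 0.14} → fail.
EE (methods 2·3): 0.57 vs {0.55, 0.38, 0.51, 0.36} → pass.
5 of 9 fail.

5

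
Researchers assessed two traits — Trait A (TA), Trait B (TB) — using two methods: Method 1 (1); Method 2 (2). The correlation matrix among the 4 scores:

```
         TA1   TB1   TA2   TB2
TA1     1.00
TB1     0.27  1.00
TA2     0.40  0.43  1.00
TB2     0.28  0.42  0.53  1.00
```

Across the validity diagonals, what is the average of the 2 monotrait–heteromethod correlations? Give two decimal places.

Convergent values: 0.40, 0.42; mean = 0.82/2 = 0.41.

0.41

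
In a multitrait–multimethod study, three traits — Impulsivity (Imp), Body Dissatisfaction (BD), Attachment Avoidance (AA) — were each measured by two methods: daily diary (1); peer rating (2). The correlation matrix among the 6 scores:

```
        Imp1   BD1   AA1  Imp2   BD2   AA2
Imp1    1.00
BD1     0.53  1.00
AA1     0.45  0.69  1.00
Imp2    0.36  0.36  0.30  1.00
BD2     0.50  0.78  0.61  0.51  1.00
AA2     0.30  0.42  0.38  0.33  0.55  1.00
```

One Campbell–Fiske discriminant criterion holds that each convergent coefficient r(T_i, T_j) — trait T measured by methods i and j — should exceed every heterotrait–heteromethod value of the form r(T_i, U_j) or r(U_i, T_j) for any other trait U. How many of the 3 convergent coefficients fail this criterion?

Each convergent coefficient versus the relevant comparison correlations:
Imp (methods 1·2): 0.36 vs {0.50, 0.36, 0.30, 0.30} → fail.
BD (methods 1·2): 0.78 vs {0.36, 0.50, 0.42, 0.61} → pass.
AA (methods 1·2): 0.38 vs {0.30, 0.30, 0.61, 0.42} → fail.
2 of 3 fail.

2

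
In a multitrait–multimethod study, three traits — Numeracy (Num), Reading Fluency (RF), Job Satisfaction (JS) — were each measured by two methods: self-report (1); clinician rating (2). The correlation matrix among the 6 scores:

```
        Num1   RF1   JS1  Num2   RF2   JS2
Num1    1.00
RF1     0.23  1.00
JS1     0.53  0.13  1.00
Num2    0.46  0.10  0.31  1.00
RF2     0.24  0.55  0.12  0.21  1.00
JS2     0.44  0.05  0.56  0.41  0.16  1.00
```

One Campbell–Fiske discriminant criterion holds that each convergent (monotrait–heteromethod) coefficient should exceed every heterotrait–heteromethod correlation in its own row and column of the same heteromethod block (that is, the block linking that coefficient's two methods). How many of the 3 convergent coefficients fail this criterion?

Checking each validity diagonal entry against its comparison values:
Num (methods 1·2): 0.46 vs {0.24, 0.10, 0.44, 0.31} → pass.
RF (methods 1·2): 0.55 vs {0.10, 0.24, 0.05, 0.12} → pass.
JS (methods 1·2): 0.56 vs {0.31, 0.44, 0.12, 0.05} → pass.
0 of 3 fail.

0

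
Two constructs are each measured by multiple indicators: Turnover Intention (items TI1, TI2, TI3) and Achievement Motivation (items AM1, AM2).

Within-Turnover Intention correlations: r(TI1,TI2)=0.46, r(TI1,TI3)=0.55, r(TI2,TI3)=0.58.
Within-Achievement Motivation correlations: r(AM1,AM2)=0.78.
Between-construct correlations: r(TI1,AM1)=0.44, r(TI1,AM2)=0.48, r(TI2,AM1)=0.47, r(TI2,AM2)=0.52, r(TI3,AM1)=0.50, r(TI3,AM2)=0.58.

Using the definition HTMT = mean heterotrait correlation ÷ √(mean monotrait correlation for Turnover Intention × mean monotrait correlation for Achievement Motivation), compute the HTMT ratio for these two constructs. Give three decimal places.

0.775

Mean between = 2.99/6 = 0.4983.
Mean within-TI = 1.59/3 = 0.5300; mean within-AM = 0.78/1 = 0.7800.
Geometric mean = √(0.5300 × 0.7800) = 0.6430.
HTMT = 0.4983 / 0.6430 = 0.775.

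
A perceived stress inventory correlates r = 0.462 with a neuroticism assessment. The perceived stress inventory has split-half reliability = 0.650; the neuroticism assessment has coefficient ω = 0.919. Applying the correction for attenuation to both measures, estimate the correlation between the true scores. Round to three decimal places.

0.598

r_true = r_obs / √(r_xx · r_yy) = 0.462 / √(0.650 × 0.919) = 0.462 / √0.597350 = 0.462 / 0.7729 ≈ 0.598.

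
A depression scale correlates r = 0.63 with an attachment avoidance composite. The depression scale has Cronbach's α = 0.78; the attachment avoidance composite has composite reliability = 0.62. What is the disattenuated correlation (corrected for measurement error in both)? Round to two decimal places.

0.91

r_true = r_obs / √(r_xx · r_yy) = 0.63 / √(0.78 × 0.62) = 0.63 / √0.4836 = 0.63 / 0.6954 ≈ 0.91.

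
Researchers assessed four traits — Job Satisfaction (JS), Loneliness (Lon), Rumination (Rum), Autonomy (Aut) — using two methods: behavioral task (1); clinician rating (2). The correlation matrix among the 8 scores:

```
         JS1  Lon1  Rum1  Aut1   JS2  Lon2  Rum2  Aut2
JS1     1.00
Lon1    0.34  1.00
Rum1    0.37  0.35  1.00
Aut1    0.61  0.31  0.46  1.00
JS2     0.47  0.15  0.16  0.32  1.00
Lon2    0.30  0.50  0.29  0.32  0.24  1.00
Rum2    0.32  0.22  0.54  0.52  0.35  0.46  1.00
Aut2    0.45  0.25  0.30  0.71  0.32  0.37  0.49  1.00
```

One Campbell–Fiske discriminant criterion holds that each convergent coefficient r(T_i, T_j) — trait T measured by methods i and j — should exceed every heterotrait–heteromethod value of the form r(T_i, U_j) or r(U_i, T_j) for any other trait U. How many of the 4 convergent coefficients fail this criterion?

0

Checking each validity diagonal entry against its comparison values:
JS (methods 1·2): 0.47 vs {0.30, 0.15, 0.32, 0.16, 0.45, 0.32} → pass.
Lon (methods 1·2): 0.50 vs {0.15, 0.30, 0.22, 0.29, 0.25, 0.32} → pass.
Rum (methods 1·2): 0.54 vs {0.16, 0.32, 0.29, 0.22, 0.30, 0.52} → pass.
Aut (methods 1·2): 0.71 vs {0.32, 0.45, 0.32, 0.25, 0.52, 0.30} → pass.
0 of 4 fail.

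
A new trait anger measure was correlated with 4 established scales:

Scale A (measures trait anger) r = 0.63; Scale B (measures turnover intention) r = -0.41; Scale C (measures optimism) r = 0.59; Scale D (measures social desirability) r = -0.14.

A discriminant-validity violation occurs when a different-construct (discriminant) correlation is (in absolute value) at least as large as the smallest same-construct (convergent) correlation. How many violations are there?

0

Convergent (same construct = trait anger): Scale A.
Smallest convergent = 0.63. Discriminant |r|: 0.41, 0.59, 0.14; count ≥ 0.63 → 0.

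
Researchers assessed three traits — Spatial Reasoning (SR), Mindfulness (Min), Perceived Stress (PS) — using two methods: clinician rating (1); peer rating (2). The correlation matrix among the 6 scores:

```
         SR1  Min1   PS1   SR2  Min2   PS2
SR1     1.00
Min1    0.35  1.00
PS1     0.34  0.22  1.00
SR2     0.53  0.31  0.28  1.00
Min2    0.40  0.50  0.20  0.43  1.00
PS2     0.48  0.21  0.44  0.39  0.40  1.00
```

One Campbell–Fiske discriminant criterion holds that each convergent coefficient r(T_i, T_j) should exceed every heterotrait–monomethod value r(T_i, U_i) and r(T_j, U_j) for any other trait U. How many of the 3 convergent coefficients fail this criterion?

Each convergent coefficient versus the relevant comparison correlations:
SR (methods 1·2): 0.53 vs {0.35, 0.43, 0.34, 0.39} → pass.
Min (methods 1·2): 0.50 vs {0.35, 0.43, 0.22, 0.40} → pass.
PS (methods 1·2): 0.44 vs {0.34, 0.39, 0.22, 0.40} → pass.
0 of 3 fail.

0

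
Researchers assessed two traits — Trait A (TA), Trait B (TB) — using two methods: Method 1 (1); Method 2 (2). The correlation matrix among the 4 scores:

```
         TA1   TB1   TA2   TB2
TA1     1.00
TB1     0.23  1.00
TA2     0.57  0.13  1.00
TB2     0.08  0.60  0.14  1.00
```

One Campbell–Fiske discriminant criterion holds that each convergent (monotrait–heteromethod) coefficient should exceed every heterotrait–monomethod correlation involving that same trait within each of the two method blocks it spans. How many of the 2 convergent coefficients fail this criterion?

Convergent coefficients and their comparison sets:
TA (methods 1·2): 0.57 vs {0.23, 0.14} → pass.
TB (methods 1·2): 0.60 vs {0.23, 0.14} → pass.
0 of 2 fail.

0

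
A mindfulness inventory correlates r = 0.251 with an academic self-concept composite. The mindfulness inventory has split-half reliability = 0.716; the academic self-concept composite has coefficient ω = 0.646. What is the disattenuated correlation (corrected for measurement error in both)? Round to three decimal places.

r_true = r_obs / √(r_xx · r_yy) = 0.251 / √(0.716 × 0.646) = 0.251 / √0.462536 = 0.251 / 0.6801 ≈ 0.369.

0.369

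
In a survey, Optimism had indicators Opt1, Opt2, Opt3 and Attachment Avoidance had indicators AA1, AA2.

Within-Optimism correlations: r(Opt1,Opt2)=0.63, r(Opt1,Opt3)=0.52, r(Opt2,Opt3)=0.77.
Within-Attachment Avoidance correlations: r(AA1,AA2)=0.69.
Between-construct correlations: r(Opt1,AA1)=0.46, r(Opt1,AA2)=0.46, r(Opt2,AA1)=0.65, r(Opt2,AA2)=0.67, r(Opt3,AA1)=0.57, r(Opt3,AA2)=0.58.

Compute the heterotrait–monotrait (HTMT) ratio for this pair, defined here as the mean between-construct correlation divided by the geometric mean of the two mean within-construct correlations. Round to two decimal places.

Mean heterotrait r = 3.39/6 = 0.5650.
Mean within-Opt = 1.92/3 = 0.6400; mean within-AA = 0.69/1 = 0.6900.
Geometric mean = √(0.6400 × 0.6900) = 0.6645.
HTMT = 0.5650 / 0.6645 = 0.85.

0.85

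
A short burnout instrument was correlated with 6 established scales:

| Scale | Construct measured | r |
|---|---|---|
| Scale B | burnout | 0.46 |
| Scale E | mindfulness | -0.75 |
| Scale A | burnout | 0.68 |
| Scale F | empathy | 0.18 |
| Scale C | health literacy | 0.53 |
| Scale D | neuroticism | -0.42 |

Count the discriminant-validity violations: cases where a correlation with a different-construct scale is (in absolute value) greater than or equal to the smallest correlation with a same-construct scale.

2

Convergent (same construct = burnout): Scale B, Scale A.
Smallest convergent = 0.46. Discriminant |r|: 0.75, 0.18, 0.53, 0.42; count ≥ 0.46 → 2.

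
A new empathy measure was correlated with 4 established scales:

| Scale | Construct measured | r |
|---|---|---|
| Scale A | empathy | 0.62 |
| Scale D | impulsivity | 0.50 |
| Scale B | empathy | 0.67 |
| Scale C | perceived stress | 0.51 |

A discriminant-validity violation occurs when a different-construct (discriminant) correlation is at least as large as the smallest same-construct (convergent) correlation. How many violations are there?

0

Convergent (same construct = empathy): Scale A, Scale B.
Smallest convergent = 0.62. Discriminant values: 0.50, 0.51; count ≥ 0.62 → 0.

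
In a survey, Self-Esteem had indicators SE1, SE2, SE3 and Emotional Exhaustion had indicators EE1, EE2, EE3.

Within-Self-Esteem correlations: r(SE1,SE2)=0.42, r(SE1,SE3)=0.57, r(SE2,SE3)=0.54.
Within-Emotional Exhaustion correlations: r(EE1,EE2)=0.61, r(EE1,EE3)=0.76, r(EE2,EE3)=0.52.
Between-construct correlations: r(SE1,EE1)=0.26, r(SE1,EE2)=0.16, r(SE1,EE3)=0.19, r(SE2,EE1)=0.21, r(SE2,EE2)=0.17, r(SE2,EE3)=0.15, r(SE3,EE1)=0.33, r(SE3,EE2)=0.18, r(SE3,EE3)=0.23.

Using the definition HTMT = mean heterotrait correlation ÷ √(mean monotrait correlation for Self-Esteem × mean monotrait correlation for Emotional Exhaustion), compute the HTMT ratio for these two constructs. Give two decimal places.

Mean between = 1.88/9 = 0.2089.
Mean within-SE = 1.53/3 = 0.5100; mean within-EE = 1.89/3 = 0.6300.
Geometric mean = √(0.5100 × 0.6300) = 0.5668.
HTMT = 0.2089 / 0.5668 = 0.37.

0.37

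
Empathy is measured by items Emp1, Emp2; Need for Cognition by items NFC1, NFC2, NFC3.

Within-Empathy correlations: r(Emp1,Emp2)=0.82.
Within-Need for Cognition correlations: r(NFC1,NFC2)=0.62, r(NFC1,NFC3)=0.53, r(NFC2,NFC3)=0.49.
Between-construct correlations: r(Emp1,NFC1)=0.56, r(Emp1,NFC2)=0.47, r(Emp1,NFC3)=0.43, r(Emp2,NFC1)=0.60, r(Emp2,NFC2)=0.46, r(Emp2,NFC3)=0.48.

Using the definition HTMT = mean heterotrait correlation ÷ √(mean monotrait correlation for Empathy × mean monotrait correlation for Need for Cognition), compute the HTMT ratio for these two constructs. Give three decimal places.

Between-construct mean = 3.00/6 = 0.5000.
Mean within-Emp = 0.82/1 = 0.8200; mean within-NFC = 1.64/3 = 0.5467.
Geometric mean = √(0.8200 × 0.5467) = 0.6695.
HTMT = 0.5000 / 0.6695 = 0.747.

0.747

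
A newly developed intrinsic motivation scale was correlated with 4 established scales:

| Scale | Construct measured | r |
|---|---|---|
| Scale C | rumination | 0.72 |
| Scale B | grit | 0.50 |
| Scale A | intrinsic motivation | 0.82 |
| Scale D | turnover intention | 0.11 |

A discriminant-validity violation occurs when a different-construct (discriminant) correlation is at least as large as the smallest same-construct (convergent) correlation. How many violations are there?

0

Convergent (same construct = intrinsic motivation): Scale A.
Smallest convergent = 0.82. Discriminant values: 0.72, 0.50, 0.11; count ≥ 0.82 → 0.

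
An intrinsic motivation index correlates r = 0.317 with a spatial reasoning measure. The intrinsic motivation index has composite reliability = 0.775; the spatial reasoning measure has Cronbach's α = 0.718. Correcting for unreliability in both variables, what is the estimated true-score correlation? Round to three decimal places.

r_true = r_obs / √(r_xx · r_yy) = 0.317 / √(0.775 × 0.718) = 0.317 / √0.556450 = 0.317 / 0.7460 ≈ 0.425.

0.425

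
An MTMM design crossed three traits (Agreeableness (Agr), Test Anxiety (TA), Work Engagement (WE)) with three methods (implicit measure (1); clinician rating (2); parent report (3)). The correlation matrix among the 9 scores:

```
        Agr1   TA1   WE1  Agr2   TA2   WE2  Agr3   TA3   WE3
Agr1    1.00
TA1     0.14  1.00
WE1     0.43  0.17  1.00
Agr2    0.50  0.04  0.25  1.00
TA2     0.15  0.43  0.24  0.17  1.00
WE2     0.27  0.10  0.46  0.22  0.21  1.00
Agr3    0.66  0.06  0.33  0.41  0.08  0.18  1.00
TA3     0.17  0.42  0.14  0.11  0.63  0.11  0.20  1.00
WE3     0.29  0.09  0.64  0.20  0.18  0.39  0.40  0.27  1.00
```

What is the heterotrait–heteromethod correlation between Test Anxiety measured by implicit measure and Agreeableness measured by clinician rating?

Different traits and methods: r(TA1, Agr2) = 0.04.

0.04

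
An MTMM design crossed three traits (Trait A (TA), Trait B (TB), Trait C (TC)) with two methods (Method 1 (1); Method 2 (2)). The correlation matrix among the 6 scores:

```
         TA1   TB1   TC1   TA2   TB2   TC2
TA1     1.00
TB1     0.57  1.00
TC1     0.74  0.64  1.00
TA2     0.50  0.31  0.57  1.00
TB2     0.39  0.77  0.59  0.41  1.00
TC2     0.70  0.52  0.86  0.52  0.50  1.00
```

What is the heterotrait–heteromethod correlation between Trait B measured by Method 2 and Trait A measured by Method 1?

0.39

Different traits and methods: r(TB2, TA1) = 0.39.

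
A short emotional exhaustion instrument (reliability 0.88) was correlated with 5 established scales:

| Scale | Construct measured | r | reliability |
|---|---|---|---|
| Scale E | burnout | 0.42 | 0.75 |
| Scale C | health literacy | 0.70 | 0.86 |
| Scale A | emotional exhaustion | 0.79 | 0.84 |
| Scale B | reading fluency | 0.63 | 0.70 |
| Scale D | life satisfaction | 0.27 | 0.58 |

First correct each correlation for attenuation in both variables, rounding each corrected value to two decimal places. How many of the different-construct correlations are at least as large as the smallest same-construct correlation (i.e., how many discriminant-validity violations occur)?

Disattenuated r (r / √(r_scale · r_new)):
  Scale E (disc): 0.42 / √(0.75·0.88) = 0.52
  Scale C (disc): 0.70 / √(0.86·0.88) = 0.80
  Scale A (conv): 0.79 / √(0.84·0.88) = 0.92
  Scale B (disc): 0.63 / √(0.70·0.88) = 0.80
  Scale D (disc): 0.27 / √(0.58·0.88) = 0.38
Smallest convergent = 0.92. Discriminant values: 0.52, 0.80, 0.80, 0.38; count ≥ 0.92 → 0.

0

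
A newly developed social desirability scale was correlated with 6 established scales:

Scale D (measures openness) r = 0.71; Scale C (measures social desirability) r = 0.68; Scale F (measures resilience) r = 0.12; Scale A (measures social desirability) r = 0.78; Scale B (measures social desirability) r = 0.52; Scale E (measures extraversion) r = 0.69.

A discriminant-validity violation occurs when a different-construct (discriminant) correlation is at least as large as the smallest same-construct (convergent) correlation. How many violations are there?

Convergent (same construct = social desirability): Scale C, Scale A, Scale B.
Smallest convergent = 0.52. Discriminant values: 0.71, 0.12, 0.69; count ≥ 0.52 → 2.

2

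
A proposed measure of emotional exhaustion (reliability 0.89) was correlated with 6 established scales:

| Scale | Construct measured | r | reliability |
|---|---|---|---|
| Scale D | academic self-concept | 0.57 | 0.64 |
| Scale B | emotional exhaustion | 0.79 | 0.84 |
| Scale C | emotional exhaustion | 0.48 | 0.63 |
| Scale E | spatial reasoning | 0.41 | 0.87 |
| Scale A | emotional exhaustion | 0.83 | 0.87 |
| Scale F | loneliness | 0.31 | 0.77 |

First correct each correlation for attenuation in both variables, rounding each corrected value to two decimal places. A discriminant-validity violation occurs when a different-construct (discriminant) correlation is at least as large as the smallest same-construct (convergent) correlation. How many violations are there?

1

Disattenuated r (r / √(r_scale · r_new)):
  Scale D (disc): 0.57 / √(0.64·0.89) = 0.76
  Scale B (conv): 0.79 / √(0.84·0.89) = 0.91
  Scale C (conv): 0.48 / √(0.63·0.89) = 0.64
  Scale E (disc): 0.41 / √(0.87·0.89) = 0.47
  Scale A (conv): 0.83 / √(0.87·0.89) = 0.94
  Scale F (disc): 0.31 / √(0.77·0.89) = 0.37
Smallest convergent = 0.64. Discriminant values: 0.76, 0.47, 0.37; count ≥ 0.64 → 1.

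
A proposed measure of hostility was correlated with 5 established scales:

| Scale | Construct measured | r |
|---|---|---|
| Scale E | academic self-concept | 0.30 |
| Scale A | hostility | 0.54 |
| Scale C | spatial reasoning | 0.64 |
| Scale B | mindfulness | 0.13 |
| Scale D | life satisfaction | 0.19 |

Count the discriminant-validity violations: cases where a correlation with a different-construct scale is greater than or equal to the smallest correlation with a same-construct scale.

Convergent (same construct = hostility): Scale A.
Smallest convergent = 0.54. Discriminant values: 0.30, 0.64, 0.13, 0.19; count ≥ 0.54 → 1.

1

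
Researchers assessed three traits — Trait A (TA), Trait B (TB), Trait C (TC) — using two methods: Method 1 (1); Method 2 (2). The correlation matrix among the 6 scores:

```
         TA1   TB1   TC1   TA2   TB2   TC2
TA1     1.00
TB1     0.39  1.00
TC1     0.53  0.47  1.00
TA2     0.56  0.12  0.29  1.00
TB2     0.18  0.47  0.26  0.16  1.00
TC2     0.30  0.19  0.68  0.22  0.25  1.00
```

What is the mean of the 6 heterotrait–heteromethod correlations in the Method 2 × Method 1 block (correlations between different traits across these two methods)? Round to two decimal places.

0.22

HTHM values (method 2 × method 1): 0.12, 0.29, 0.18, 0.26, 0.30, 0.19; mean = 1.34/6 = 0.22.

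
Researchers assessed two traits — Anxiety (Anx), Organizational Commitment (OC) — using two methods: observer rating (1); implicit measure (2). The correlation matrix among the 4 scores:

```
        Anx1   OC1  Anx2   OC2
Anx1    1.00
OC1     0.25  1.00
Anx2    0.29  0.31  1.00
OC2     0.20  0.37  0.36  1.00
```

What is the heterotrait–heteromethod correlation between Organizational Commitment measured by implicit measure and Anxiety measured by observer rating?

Different traits and methods: r(OC2, Anx1) = 0.20.

0.20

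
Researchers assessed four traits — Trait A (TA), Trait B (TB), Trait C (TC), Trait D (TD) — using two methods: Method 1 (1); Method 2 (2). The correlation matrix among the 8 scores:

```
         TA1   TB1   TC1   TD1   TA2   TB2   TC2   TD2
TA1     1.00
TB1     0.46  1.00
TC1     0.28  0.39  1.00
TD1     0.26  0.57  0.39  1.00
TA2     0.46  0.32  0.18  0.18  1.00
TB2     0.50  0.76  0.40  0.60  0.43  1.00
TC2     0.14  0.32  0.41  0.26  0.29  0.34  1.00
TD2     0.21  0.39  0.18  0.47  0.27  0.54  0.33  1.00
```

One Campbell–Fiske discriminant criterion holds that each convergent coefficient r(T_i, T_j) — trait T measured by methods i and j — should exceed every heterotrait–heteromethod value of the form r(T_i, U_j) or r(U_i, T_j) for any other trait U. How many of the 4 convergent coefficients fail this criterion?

2

Each convergent coefficient versus the relevant comparison correlations:
TA (methods 1·2): 0.46 vs {0.50, 0.32, 0.14, 0.18, 0.21, 0.18} → fail.
TB (methods 1·2): 0.76 vs {0.32, 0.50, 0.32, 0.40, 0.39, 0.60} → pass.
TC (methods 1·2): 0.41 vs {0.18, 0.14, 0.40, 0.32, 0.18, 0.26} → pass.
TD (methods 1·2): 0.47 vs {0.18, 0.21, 0.60, 0.39, 0.26, 0.18} → fail.
2 of 4 fail.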